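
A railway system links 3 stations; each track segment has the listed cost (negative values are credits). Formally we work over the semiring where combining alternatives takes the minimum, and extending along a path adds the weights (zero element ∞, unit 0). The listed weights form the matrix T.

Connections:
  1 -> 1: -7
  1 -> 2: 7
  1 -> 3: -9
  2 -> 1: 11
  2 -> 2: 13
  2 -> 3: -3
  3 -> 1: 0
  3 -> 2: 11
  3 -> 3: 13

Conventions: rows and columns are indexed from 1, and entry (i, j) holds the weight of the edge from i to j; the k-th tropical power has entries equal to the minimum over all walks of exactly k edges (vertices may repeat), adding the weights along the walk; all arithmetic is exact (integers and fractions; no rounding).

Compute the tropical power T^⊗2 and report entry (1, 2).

T^⊗2:
  [-14, 0, -16]
  [-3, 8, 2]
  [-7, 7, -9]
Key observation: the optimum is the walk 1->1->2, with weight (-7) + 7 = 0.
Optimal value attained by: walk 1->1->2.
Answer: (T^⊗2)[1][2] = 0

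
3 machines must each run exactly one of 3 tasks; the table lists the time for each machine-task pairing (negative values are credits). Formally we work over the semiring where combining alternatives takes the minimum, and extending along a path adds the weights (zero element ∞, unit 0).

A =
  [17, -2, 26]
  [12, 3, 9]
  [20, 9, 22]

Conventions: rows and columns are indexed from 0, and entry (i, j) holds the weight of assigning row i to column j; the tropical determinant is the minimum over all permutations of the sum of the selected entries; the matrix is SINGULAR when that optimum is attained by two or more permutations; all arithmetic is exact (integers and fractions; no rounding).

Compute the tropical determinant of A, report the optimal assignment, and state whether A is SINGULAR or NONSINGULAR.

σ = (0, 1, 2): 17 + 3 + 22 = 42
σ = (0, 2, 1): 17 + 9 + 9 = 35
σ = (1, 0, 2): (-2) + 12 + 22 = 32
σ = (1, 2, 0): (-2) + 9 + 20 = 27
σ = (2, 0, 1): 26 + 12 + 9 = 47
σ = (2, 1, 0): 26 + 3 + 20 = 49
Optimal value attained by: σ = (1, 2, 0).
Answer: det⊕(A) = 27; verdict: NONSINGULAR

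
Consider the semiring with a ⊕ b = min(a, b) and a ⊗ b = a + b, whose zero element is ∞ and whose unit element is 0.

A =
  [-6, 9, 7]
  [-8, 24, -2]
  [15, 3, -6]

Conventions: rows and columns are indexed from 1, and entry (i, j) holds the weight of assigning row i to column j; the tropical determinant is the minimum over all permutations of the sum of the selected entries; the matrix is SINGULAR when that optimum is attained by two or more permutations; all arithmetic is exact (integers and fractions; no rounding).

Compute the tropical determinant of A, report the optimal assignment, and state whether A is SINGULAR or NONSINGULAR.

σ = (1, 2, 3): (-6) + 24 + (-6) = 12
σ = (1, 3, 2): (-6) + (-2) + 3 = -5
σ = (2, 1, 3): 9 + (-8) + (-6) = -5
σ = (2, 3, 1): 9 + (-2) + 15 = 22
σ = (3, 1, 2): 7 + (-8) + 3 = 2
σ = (3, 2, 1): 7 + 24 + 15 = 46
Optimal value attained by: σ = (1, 3, 2).
Answer: det⊕(A) = -5; verdict: SINGULAR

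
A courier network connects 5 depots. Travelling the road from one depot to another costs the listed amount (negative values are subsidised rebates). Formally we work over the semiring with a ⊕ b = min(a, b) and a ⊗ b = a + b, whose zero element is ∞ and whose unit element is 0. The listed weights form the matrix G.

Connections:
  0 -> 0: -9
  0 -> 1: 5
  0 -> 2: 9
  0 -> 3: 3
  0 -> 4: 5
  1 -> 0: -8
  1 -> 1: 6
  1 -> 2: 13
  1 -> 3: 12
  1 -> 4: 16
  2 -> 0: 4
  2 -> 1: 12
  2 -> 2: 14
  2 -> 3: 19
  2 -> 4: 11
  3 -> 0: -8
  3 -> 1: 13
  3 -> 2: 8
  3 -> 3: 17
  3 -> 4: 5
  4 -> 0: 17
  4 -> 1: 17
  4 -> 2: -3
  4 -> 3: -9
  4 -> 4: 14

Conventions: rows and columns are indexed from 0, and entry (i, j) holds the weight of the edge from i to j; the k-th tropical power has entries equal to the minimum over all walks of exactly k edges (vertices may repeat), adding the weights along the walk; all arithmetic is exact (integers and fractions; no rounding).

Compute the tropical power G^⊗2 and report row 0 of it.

G^⊗2:
  [-18, -4, 0, -6, -4]
  [-17, -3, 1, -5, -3]
  [-5, 9, 8, 2, 9]
  [-17, -3, 1, -5, -3]
  [-17, 4, -1, 5, -4]
Answer: row 0 of G^⊗2 = [-18, -4, 0, -6, -4]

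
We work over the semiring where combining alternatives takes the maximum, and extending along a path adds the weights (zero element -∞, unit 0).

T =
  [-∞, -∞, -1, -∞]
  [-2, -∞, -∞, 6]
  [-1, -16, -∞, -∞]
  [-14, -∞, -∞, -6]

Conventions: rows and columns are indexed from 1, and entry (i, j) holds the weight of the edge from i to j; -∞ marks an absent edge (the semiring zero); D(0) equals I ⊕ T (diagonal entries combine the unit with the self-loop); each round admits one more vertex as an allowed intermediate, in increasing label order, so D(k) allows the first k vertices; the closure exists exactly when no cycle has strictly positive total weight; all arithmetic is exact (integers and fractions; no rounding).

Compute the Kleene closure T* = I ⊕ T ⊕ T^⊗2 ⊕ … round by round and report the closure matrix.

D(0):
  [0, -∞, -1, -∞]
  [-2, 0, -∞, 6]
  [-1, -16, 0, -∞]
  [-14, -∞, -∞, 0]
D(1):
  [0, -∞, -1, -∞]
  [-2, 0, -3, 6]
  [-1, -16, 0, -∞]
  [-14, -∞, -15, 0]
D(2):
  [0, -∞, -1, -∞]
  [-2, 0, -3, 6]
  [-1, -16, 0, -10]
  [-14, -∞, -15, 0]
D(3):
  [0, -17, -1, -11]
  [-2, 0, -3, 6]
  [-1, -16, 0, -10]
  [-14, -31, -15, 0]
D(4):
  [0, -17, -1, -11]
  [-2, 0, -3, 6]
  [-1, -16, 0, -10]
  [-14, -31, -15, 0]
Answer: T* = [[0, -17, -1, -11], [-2, 0, -3, 6], [-1, -16, 0, -10], [-14, -31, -15, 0]]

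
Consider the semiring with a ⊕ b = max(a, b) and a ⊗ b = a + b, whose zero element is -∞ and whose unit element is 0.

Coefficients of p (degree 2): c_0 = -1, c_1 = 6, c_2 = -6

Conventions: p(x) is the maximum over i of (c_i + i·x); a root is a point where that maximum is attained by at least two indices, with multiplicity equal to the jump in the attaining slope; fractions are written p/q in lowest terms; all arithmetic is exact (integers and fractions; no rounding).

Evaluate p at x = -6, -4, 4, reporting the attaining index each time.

p(-6) = max(-1+0·(-6)=-1, 6+1·(-6)=0, -6+2·(-6)=-18) = 0 (attained by i=1)
p(-4) = max(-1+0·(-4)=-1, 6+1·(-4)=2, -6+2·(-4)=-14) = 2 (attained by i=1)
p(4) = max(-1+0·4=-1, 6+1·4=10, -6+2·4=2) = 10 (attained by i=1)
Answer: p(-6) = 0; p(-4) = 2; p(4) = 10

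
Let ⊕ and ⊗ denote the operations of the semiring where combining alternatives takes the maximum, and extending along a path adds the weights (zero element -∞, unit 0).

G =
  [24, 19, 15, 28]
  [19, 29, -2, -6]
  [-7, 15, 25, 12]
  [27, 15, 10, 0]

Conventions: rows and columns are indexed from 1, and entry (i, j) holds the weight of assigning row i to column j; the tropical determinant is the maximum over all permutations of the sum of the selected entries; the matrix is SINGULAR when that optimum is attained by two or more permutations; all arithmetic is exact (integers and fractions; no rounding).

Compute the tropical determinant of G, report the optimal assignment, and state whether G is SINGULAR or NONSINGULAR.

σ = (1, 2, 3, 4): 24 + 29 + 25 + 0 = 78
σ = (1, 2, 4, 3): 24 + 29 + 12 + 10 = 75
σ = (1, 3, 2, 4): 24 + (-2) + 15 + 0 = 37
σ = (1, 3, 4, 2): 24 + (-2) + 12 + 15 = 49
σ = (1, 4, 2, 3): 24 + (-6) + 15 + 10 = 43
σ = (1, 4, 3, 2): 24 + (-6) + 25 + 15 = 58
σ = (2, 1, 3, 4): 19 + 19 + 25 + 0 = 63
σ = (2, 1, 4, 3): 19 + 19 + 12 + 10 = 60
σ = (2, 3, 1, 4): 19 + (-2) + (-7) + 0 = 10
σ = (2, 3, 4, 1): 19 + (-2) + 12 + 27 = 56
σ = (2, 4, 1, 3): 19 + (-6) + (-7) + 10 = 16
σ = (2, 4, 3, 1): 19 + (-6) + 25 + 27 = 65
σ = (3, 1, 2, 4): 15 + 19 + 15 + 0 = 49
σ = (3, 1, 4, 2): 15 + 19 + 12 + 15 = 61
σ = (3, 2, 1, 4): 15 + 29 + (-7) + 0 = 37
σ = (3, 2, 4, 1): 15 + 29 + 12 + 27 = 83
σ = (3, 4, 1, 2): 15 + (-6) + (-7) + 15 = 17
σ = (3, 4, 2, 1): 15 + (-6) + 15 + 27 = 51
σ = (4, 1, 2, 3): 28 + 19 + 15 + 10 = 72
σ = (4, 1, 3, 2): 28 + 19 + 25 + 15 = 87
σ = (4, 2, 1, 3): 28 + 29 + (-7) + 10 = 60
σ = (4, 2, 3, 1): 28 + 29 + 25 + 27 = 109
σ = (4, 3, 1, 2): 28 + (-2) + (-7) + 15 = 34
σ = (4, 3, 2, 1): 28 + (-2) + 15 + 27 = 68
Optimal value attained by: σ = (4, 2, 3, 1).
Answer: det⊕(G) = 109; verdict: NONSINGULAR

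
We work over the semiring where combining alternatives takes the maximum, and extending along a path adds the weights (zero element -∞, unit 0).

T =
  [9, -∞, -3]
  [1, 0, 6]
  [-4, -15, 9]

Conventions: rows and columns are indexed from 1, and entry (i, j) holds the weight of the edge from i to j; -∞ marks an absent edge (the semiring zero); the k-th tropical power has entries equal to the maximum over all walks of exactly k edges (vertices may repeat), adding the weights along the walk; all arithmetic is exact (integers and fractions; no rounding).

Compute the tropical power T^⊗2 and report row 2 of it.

T^⊗2:
  [18, -18, 6]
  [10, 0, 15]
  [5, -6, 18]
Answer: row 2 of T^⊗2 = [10, 0, 15]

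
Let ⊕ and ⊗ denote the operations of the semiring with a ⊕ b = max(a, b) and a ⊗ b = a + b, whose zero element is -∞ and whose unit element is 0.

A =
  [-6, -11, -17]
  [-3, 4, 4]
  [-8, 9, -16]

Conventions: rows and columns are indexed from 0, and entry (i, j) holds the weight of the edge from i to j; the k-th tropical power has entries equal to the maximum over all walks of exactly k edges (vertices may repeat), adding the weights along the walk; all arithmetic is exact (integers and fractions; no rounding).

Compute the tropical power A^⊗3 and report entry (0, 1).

A^⊗2:
  [-12, -7, -7]
  [1, 13, 8]
  [6, 13, 13]
A^⊗3:
  [-10, 2, -3]
  [10, 17, 17]
  [10, 22, 17]
Key observation: the optimum is the walk 0->1->2->1, with weight (-11) + 4 + 9 = 2.
Optimal value attained by: walk 0->1->2->1.
Answer: (A^⊗3)[0][1] = 2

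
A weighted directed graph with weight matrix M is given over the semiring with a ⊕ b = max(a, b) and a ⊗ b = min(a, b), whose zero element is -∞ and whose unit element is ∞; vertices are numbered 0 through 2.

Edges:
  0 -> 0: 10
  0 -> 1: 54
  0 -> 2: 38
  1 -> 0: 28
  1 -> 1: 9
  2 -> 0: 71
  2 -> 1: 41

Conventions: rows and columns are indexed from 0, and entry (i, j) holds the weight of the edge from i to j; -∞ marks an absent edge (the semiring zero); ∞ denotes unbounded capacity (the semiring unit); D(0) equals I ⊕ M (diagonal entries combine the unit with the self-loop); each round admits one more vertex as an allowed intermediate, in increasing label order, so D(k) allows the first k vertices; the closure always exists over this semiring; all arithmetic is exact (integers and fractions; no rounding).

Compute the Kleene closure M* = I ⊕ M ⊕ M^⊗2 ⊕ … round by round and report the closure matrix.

D(0):
  [∞, 54, 38]
  [28, ∞, -∞]
  [71, 41, ∞]
D(1):
  [∞, 54, 38]
  [28, ∞, 28]
  [71, 54, ∞]
D(2):
  [∞, 54, 38]
  [28, ∞, 28]
  [71, 54, ∞]
D(3):
  [∞, 54, 38]
  [28, ∞, 28]
  [71, 54, ∞]
Answer: M* = [[∞, 54, 38], [28, ∞, 28], [71, 54, ∞]]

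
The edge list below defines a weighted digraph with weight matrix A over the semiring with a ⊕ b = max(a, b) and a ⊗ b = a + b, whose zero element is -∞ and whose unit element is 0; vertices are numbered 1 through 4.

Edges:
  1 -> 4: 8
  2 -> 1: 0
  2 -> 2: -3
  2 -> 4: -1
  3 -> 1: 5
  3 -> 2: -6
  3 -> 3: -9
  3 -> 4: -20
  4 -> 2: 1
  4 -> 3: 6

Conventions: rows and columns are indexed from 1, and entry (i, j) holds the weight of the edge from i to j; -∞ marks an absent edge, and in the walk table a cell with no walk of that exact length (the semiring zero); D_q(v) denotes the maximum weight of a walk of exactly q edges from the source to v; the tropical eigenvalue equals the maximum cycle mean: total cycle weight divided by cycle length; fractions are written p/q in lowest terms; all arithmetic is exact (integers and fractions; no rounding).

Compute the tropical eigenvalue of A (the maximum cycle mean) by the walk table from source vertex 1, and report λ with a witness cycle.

q=0: [0, -∞, -∞, -∞]
q=1: [-∞, -∞, -∞, 8]
q=2: [-∞, 9, 14, -∞]
q=3: [19, 8, 5, 8]
q=4: [10, 9, 14, 27]
Optimal cycle mean attained by: cycle 1->4->3->1, total 8 + 6 + 5, length 3.
Answer: λ = 19/3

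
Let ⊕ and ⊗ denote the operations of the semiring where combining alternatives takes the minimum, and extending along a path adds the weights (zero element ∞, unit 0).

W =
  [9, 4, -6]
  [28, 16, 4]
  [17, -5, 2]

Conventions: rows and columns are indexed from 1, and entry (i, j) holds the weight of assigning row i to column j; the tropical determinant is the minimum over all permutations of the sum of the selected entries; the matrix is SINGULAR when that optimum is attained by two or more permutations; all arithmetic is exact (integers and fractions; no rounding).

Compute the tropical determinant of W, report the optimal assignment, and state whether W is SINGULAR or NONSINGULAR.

σ = (1, 2, 3): 9 + 16 + 2 = 27
σ = (1, 3, 2): 9 + 4 + (-5) = 8
σ = (2, 1, 3): 4 + 28 + 2 = 34
σ = (2, 3, 1): 4 + 4 + 17 = 25
σ = (3, 1, 2): (-6) + 28 + (-5) = 17
σ = (3, 2, 1): (-6) + 16 + 17 = 27
Optimal value attained by: σ = (1, 3, 2).
Answer: det⊕(W) = 8; verdict: NONSINGULAR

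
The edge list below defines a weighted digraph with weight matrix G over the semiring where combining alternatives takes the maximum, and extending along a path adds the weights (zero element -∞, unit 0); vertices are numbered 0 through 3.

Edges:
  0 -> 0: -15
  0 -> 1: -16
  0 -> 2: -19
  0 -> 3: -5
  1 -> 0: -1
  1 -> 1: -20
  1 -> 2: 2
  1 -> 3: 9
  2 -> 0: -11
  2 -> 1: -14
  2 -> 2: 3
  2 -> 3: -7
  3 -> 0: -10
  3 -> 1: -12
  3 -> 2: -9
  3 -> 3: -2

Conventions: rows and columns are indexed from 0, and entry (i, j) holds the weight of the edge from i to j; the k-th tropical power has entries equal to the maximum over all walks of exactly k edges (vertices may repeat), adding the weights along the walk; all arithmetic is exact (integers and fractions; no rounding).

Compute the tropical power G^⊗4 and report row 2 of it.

G^⊗2:
  [-15, -17, -14, -7]
  [-1, -3, 5, 7]
  [-8, -11, 6, -4]
  [-12, -14, -6, -3]
G^⊗3:
  [-17, -19, -11, -8]
  [-3, -5, 8, 6]
  [-5, -8, 9, -1]
  [-13, -15, -3, -5]
G^⊗4:
  [-18, -20, -8, -10]
  [-3, -6, 11, 4]
  [-2, -5, 12, 2]
  [-14, -17, 0, -6]
Answer: row 2 of G^⊗4 = [-2, -5, 12, 2]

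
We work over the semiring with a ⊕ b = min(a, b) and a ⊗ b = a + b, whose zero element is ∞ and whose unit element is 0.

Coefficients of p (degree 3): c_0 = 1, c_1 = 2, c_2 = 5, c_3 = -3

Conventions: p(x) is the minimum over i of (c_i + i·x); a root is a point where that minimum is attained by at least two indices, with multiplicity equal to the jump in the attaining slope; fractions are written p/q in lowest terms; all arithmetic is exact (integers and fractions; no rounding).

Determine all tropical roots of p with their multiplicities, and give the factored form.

hull edge (i=0, c=1) to (i=3, c=-3): slope -4/3, span 3
Factored form: p(x) = -3 ⊗ (x ⊕ 4/3) ⊗ (x ⊕ 4/3) ⊗ (x ⊕ 4/3)
Answer: roots = 4/3 (mult 3)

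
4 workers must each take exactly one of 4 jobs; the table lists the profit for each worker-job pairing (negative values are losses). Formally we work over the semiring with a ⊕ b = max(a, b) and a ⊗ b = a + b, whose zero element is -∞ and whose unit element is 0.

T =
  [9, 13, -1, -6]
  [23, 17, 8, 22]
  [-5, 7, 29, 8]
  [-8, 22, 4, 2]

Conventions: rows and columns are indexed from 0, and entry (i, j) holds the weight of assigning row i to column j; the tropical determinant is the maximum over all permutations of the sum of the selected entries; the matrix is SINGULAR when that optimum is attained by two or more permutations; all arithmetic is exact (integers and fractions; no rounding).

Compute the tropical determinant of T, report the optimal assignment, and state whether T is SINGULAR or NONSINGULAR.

σ = (0, 1, 2, 3): 9 + 17 + 29 + 2 = 57
σ = (0, 1, 3, 2): 9 + 17 + 8 + 4 = 38
σ = (0, 2, 1, 3): 9 + 8 + 7 + 2 = 26
σ = (0, 2, 3, 1): 9 + 8 + 8 + 22 = 47
σ = (0, 3, 1, 2): 9 + 22 + 7 + 4 = 42
σ = (0, 3, 2, 1): 9 + 22 + 29 + 22 = 82
σ = (1, 0, 2, 3): 13 + 23 + 29 + 2 = 67
σ = (1, 0, 3, 2): 13 + 23 + 8 + 4 = 48
σ = (1, 2, 0, 3): 13 + 8 + (-5) + 2 = 18
σ = (1, 2, 3, 0): 13 + 8 + 8 + (-8) = 21
σ = (1, 3, 0, 2): 13 + 22 + (-5) + 4 = 34
σ = (1, 3, 2, 0): 13 + 22 + 29 + (-8) = 56
σ = (2, 0, 1, 3): (-1) + 23 + 7 + 2 = 31
σ = (2, 0, 3, 1): (-1) + 23 + 8 + 22 = 52
σ = (2, 1, 0, 3): (-1) + 17 + (-5) + 2 = 13
σ = (2, 1, 3, 0): (-1) + 17 + 8 + (-8) = 16
σ = (2, 3, 0, 1): (-1) + 22 + (-5) + 22 = 38
σ = (2, 3, 1, 0): (-1) + 22 + 7 + (-8) = 20
σ = (3, 0, 1, 2): (-6) + 23 + 7 + 4 = 28
σ = (3, 0, 2, 1): (-6) + 23 + 29 + 22 = 68
σ = (3, 1, 0, 2): (-6) + 17 + (-5) + 4 = 10
σ = (3, 1, 2, 0): (-6) + 17 + 29 + (-8) = 32
σ = (3, 2, 0, 1): (-6) + 8 + (-5) + 22 = 19
σ = (3, 2, 1, 0): (-6) + 8 + 7 + (-8) = 1
Optimal value attained by: σ = (0, 3, 2, 1).
Answer: det⊕(T) = 82; verdict: NONSINGULAR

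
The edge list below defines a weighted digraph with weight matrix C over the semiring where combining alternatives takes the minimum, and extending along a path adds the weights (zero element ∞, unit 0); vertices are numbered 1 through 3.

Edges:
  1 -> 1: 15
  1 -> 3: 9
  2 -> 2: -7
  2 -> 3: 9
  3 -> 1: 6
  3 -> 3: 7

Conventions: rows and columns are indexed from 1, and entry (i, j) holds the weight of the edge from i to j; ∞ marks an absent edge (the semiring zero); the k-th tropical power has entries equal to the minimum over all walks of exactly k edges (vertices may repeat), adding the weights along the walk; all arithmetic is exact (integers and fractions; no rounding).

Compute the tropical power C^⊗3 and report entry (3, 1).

C^⊗2:
  [15, ∞, 16]
  [15, -14, 2]
  [13, ∞, 14]
C^⊗3:
  [22, ∞, 23]
  [8, -21, -5]
  [20, ∞, 21]
Key observation: the optimum is the walk 3->3->3->1, with weight 7 + 7 + 6 = 20.
Optimal value attained by: walk 3->3->3->1.
Answer: (C^⊗3)[3][1] = 20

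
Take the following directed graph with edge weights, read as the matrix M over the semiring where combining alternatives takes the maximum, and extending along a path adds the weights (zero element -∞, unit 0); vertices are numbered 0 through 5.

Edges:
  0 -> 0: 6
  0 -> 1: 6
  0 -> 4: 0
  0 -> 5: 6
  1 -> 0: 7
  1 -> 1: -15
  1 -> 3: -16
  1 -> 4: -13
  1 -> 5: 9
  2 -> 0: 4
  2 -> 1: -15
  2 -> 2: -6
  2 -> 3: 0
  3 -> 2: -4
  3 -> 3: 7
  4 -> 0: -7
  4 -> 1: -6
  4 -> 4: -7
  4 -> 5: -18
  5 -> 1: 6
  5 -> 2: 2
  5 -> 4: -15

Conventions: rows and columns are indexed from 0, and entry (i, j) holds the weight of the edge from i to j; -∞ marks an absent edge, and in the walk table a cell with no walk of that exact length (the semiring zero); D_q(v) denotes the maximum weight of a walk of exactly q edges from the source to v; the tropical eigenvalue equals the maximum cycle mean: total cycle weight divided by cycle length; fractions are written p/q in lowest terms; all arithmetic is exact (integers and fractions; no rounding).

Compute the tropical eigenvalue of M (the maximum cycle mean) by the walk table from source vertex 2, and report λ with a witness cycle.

q=0: [-∞, -∞, 0, -∞, -∞, -∞]
q=1: [4, -15, -6, 0, -∞, -∞]
q=2: [10, 10, -4, 7, 4, 10]
q=3: [17, 16, 12, 14, 10, 19]
q=4: [23, 25, 21, 21, 17, 25]
q=5: [32, 31, 27, 28, 23, 34]
q=6: [38, 40, 36, 35, 32, 40]
Optimal cycle mean attained by: cycle 1->5->1, total 9 + 6, length 2.
Answer: λ = 15/2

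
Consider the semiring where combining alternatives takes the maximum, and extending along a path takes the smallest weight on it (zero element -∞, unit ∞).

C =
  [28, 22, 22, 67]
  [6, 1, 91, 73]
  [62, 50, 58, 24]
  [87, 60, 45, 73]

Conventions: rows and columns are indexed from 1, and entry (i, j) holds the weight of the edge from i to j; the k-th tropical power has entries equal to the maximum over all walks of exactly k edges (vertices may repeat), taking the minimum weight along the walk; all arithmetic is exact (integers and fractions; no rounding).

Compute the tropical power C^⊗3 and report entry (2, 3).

C^⊗2:
  [67, 60, 45, 67]
  [73, 60, 58, 73]
  [58, 50, 58, 62]
  [73, 60, 60, 73]
C^⊗3:
  [67, 60, 60, 67]
  [73, 60, 60, 73]
  [62, 60, 58, 62]
  [73, 60, 60, 73]
Key observation: the optimum is the walk 2->4->2->3, with weight 73 min 60 min 91 = 60.
Optimal value attained by: walk 2->4->2->3.
Answer: (C^⊗3)[2][3] = 60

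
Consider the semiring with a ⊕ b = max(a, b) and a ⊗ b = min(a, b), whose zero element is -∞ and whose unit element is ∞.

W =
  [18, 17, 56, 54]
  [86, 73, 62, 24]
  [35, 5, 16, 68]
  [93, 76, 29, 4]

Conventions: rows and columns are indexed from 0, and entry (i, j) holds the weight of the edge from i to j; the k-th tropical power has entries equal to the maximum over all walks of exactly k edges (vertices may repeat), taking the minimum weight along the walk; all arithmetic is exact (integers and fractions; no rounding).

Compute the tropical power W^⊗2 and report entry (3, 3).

W^⊗2:
  [54, 54, 29, 56]
  [73, 73, 62, 62]
  [68, 68, 35, 35]
  [76, 73, 62, 54]
Key observation: the optimum is the walk 3->0->3, with weight 93 min 54 = 54.
Optimal value attained by: walk 3->0->3.
Answer: (W^⊗2)[3][3] = 54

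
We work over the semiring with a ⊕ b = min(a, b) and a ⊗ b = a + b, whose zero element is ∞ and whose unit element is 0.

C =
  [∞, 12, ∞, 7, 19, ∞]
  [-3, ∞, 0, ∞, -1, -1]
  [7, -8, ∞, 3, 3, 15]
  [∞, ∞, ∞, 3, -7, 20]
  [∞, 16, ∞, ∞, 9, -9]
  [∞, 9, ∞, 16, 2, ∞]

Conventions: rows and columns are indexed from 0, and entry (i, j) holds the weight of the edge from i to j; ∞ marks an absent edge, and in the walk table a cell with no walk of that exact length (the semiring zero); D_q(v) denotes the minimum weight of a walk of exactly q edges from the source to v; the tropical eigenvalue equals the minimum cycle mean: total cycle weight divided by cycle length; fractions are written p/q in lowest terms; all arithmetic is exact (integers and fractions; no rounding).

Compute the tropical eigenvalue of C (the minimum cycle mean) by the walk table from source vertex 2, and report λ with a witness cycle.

q=0: [∞, ∞, 0, ∞, ∞, ∞]
q=1: [7, -8, ∞, 3, 3, 15]
q=2: [-11, 19, -8, 6, -9, -9]
q=3: [-1, -16, 19, -5, -7, -18]
q=4: [-19, -9, -16, -2, -17, -17]
q=5: [-12, -24, -9, -13, -15, -26]
q=6: [-27, -17, -24, -10, -25, -25]
Optimal cycle mean attained by: cycle 1->2->1, total 0 + (-8), length 2.
Answer: λ = -4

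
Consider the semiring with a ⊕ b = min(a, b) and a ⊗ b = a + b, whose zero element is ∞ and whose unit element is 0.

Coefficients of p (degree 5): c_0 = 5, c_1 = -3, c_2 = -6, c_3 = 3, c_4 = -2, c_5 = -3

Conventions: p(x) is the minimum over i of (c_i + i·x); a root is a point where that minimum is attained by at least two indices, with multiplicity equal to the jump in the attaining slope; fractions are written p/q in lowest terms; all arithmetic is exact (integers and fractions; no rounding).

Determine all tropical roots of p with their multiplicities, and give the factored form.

hull edge (i=0, c=5) to (i=1, c=-3): slope -8, span 1
hull edge (i=1, c=-3) to (i=2, c=-6): slope -3, span 1
hull edge (i=2, c=-6) to (i=5, c=-3): slope 1, span 3
Factored form: p(x) = -3 ⊗ (x ⊕ (-1)) ⊗ (x ⊕ (-1)) ⊗ (x ⊕ (-1)) ⊗ (x ⊕ 3) ⊗ (x ⊕ 8)
Answer: roots = -1 (mult 3), 3 (mult 1), 8 (mult 1)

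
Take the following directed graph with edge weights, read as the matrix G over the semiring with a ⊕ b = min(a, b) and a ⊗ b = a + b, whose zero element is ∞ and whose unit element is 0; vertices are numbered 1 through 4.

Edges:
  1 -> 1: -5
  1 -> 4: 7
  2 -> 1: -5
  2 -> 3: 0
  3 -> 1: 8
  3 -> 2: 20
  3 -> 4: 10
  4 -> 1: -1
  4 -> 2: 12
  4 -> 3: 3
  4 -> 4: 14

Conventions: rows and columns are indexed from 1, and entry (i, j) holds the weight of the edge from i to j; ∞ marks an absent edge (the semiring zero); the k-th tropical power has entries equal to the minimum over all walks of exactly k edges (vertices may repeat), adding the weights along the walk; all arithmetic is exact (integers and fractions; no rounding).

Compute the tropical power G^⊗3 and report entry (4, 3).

G^⊗2:
  [-10, 19, 10, 2]
  [-10, 20, ∞, 2]
  [3, 22, 13, 15]
  [-6, 23, 12, 6]
G^⊗3:
  [-15, 14, 5, -3]
  [-15, 14, 5, -3]
  [-2, 27, 18, 10]
  [-11, 18, 9, 1]
Key observation: the optimum is the walk 4->1->4->3, with weight (-1) + 7 + 3 = 9.
Optimal value attained by: walk 4->1->4->3.
Answer: (G^⊗3)[4][3] = 9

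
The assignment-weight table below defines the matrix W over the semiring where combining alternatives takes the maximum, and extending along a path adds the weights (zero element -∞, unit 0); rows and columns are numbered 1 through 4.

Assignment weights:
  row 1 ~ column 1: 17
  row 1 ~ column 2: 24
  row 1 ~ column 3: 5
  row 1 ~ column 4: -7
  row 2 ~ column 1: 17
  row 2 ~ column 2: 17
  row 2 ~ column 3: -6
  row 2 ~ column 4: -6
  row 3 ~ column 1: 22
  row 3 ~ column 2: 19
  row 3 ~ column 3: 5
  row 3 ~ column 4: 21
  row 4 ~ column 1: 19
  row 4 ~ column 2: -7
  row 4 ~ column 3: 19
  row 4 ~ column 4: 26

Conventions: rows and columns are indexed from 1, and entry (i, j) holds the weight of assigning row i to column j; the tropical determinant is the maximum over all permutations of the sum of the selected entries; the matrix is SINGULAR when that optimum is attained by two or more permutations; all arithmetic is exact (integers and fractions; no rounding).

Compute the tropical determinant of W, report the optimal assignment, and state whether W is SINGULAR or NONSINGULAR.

σ = (1, 2, 3, 4): 17 + 17 + 5 + 26 = 65
σ = (1, 2, 4, 3): 17 + 17 + 21 + 19 = 74
σ = (1, 3, 2, 4): 17 + (-6) + 19 + 26 = 56
σ = (1, 3, 4, 2): 17 + (-6) + 21 + (-7) = 25
σ = (1, 4, 2, 3): 17 + (-6) + 19 + 19 = 49
σ = (1, 4, 3, 2): 17 + (-6) + 5 + (-7) = 9
σ = (2, 1, 3, 4): 24 + 17 + 5 + 26 = 72
σ = (2, 1, 4, 3): 24 + 17 + 21 + 19 = 81
σ = (2, 3, 1, 4): 24 + (-6) + 22 + 26 = 66
σ = (2, 3, 4, 1): 24 + (-6) + 21 + 19 = 58
σ = (2, 4, 1, 3): 24 + (-6) + 22 + 19 = 59
σ = (2, 4, 3, 1): 24 + (-6) + 5 + 19 = 42
σ = (3, 1, 2, 4): 5 + 17 + 19 + 26 = 67
σ = (3, 1, 4, 2): 5 + 17 + 21 + (-7) = 36
σ = (3, 2, 1, 4): 5 + 17 + 22 + 26 = 70
σ = (3, 2, 4, 1): 5 + 17 + 21 + 19 = 62
σ = (3, 4, 1, 2): 5 + (-6) + 22 + (-7) = 14
σ = (3, 4, 2, 1): 5 + (-6) + 19 + 19 = 37
σ = (4, 1, 2, 3): (-7) + 17 + 19 + 19 = 48
σ = (4, 1, 3, 2): (-7) + 17 + 5 + (-7) = 8
σ = (4, 2, 1, 3): (-7) + 17 + 22 + 19 = 51
σ = (4, 2, 3, 1): (-7) + 17 + 5 + 19 = 34
σ = (4, 3, 1, 2): (-7) + (-6) + 22 + (-7) = 2
σ = (4, 3, 2, 1): (-7) + (-6) + 19 + 19 = 25
Optimal value attained by: σ = (2, 1, 4, 3).
Answer: det⊕(W) = 81; verdict: NONSINGULAR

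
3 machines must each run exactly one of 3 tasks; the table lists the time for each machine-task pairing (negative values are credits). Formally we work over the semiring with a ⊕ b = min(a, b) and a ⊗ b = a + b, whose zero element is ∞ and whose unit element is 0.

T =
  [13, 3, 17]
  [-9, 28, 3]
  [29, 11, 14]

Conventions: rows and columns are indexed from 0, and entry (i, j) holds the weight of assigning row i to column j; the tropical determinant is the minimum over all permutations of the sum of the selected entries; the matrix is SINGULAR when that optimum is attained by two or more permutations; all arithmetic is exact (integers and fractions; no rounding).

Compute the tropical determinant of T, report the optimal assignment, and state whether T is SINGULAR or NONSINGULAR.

σ = (0, 1, 2): 13 + 28 + 14 = 55
σ = (0, 2, 1): 13 + 3 + 11 = 27
σ = (1, 0, 2): 3 + (-9) + 14 = 8
σ = (1, 2, 0): 3 + 3 + 29 = 35
σ = (2, 0, 1): 17 + (-9) + 11 = 19
σ = (2, 1, 0): 17 + 28 + 29 = 74
Optimal value attained by: σ = (1, 0, 2).
Answer: det⊕(T) = 8; verdict: NONSINGULAR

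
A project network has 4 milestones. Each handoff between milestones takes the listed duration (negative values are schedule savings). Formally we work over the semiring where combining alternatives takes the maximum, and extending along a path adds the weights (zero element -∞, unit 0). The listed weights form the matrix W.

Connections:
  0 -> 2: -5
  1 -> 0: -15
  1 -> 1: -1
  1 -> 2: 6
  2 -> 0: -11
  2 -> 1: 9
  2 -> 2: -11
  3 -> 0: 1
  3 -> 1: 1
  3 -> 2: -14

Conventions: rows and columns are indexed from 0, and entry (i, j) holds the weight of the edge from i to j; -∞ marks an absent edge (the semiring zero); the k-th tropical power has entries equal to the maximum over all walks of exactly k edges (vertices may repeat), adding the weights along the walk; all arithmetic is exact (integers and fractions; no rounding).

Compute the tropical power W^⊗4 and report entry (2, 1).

W^⊗2:
  [-16, 4, -16, -∞]
  [-5, 15, 5, -∞]
  [-6, 8, 15, -∞]
  [-14, 0, 7, -∞]
W^⊗3:
  [-11, 3, 10, -∞]
  [0, 14, 21, -∞]
  [4, 24, 14, -∞]
  [-4, 16, 6, -∞]
W^⊗4:
  [-1, 19, 9, -∞]
  [10, 30, 20, -∞]
  [9, 23, 30, -∞]
  [1, 15, 22, -∞]
Key observation: the optimum is the walk 2->1->1->2->1, with weight 9 + (-1) + 6 + 9 = 23.
Optimal value attained by: walk 2->1->1->2->1.
Answer: (W^⊗4)[2][1] = 23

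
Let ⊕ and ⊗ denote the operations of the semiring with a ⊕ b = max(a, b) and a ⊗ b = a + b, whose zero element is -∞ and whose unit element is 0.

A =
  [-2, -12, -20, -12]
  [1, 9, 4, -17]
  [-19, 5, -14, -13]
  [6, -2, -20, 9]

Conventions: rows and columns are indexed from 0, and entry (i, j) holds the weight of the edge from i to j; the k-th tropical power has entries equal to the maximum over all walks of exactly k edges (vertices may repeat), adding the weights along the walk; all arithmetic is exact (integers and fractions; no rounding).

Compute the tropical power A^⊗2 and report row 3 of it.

A^⊗2:
  [-4, -3, -8, -3]
  [10, 18, 13, -8]
  [6, 14, 9, -4]
  [15, 7, 2, 18]
Answer: row 3 of A^⊗2 = [15, 7, 2, 18]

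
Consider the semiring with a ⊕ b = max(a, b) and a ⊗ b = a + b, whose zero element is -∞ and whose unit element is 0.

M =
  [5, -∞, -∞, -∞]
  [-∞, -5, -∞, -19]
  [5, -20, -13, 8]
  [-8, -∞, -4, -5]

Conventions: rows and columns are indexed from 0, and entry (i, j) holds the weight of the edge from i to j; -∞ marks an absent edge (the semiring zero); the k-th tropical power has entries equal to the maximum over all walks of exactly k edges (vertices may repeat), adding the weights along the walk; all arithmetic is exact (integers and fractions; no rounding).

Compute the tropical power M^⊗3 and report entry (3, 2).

M^⊗2:
  [10, -∞, -∞, -∞]
  [-27, -10, -23, -24]
  [10, -25, 4, 3]
  [1, -24, -9, 4]
M^⊗3:
  [15, -∞, -∞, -∞]
  [-18, -15, -28, -15]
  [15, -16, -1, 12]
  [6, -29, 0, -1]
Key observation: the optimum is the walk 3->2->3->2, with weight (-4) + 8 + (-4) = 0.
Optimal value attained by: walk 3->2->3->2.
Answer: (M^⊗3)[3][2] = 0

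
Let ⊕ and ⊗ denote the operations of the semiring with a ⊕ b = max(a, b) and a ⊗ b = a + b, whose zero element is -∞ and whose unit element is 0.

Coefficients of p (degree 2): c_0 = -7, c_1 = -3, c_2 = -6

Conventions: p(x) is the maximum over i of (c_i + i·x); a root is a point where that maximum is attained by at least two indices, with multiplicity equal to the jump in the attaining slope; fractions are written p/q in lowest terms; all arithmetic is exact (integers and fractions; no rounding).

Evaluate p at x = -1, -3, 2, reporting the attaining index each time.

p(-1) = max(-7+0·(-1)=-7, -3+1·(-1)=-4, -6+2·(-1)=-8) = -4 (attained by i=1)
p(-3) = max(-7+0·(-3)=-7, -3+1·(-3)=-6, -6+2·(-3)=-12) = -6 (attained by i=1)
p(2) = max(-7+0·2=-7, -3+1·2=-1, -6+2·2=-2) = -1 (attained by i=1)
Answer: p(-1) = -4; p(-3) = -6; p(2) = -1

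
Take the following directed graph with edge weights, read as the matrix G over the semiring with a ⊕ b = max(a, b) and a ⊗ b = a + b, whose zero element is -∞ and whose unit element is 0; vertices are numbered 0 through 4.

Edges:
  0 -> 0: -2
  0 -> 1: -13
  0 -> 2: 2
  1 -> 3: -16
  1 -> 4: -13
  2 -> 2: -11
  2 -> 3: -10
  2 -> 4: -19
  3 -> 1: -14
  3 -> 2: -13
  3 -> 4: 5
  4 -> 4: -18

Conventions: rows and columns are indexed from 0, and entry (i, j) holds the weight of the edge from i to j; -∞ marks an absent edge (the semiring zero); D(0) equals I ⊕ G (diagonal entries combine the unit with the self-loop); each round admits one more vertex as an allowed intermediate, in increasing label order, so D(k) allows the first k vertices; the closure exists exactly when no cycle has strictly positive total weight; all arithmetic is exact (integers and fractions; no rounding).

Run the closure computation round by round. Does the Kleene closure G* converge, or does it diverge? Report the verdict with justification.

D(0):
  [0, -13, 2, -∞, -∞]
  [-∞, 0, -∞, -16, -13]
  [-∞, -∞, 0, -10, -19]
  [-∞, -14, -13, 0, 5]
  [-∞, -∞, -∞, -∞, 0]
D(1):
  [0, -13, 2, -∞, -∞]
  [-∞, 0, -∞, -16, -13]
  [-∞, -∞, 0, -10, -19]
  [-∞, -14, -13, 0, 5]
  [-∞, -∞, -∞, -∞, 0]
D(2):
  [0, -13, 2, -29, -26]
  [-∞, 0, -∞, -16, -13]
  [-∞, -∞, 0, -10, -19]
  [-∞, -14, -13, 0, 5]
  [-∞, -∞, -∞, -∞, 0]
D(3):
  [0, -13, 2, -8, -17]
  [-∞, 0, -∞, -16, -13]
  [-∞, -∞, 0, -10, -19]
  [-∞, -14, -13, 0, 5]
  [-∞, -∞, -∞, -∞, 0]
D(4):
  [0, -13, 2, -8, -3]
  [-∞, 0, -29, -16, -11]
  [-∞, -24, 0, -10, -5]
  [-∞, -14, -13, 0, 5]
  [-∞, -∞, -∞, -∞, 0]
D(5):
  [0, -13, 2, -8, -3]
  [-∞, 0, -29, -16, -11]
  [-∞, -24, 0, -10, -5]
  [-∞, -14, -13, 0, 5]
  [-∞, -∞, -∞, -∞, 0]
Key observation: every diagonal entry stays at the unit through all rounds, so no improving cycle exists.
Answer: CONVERGES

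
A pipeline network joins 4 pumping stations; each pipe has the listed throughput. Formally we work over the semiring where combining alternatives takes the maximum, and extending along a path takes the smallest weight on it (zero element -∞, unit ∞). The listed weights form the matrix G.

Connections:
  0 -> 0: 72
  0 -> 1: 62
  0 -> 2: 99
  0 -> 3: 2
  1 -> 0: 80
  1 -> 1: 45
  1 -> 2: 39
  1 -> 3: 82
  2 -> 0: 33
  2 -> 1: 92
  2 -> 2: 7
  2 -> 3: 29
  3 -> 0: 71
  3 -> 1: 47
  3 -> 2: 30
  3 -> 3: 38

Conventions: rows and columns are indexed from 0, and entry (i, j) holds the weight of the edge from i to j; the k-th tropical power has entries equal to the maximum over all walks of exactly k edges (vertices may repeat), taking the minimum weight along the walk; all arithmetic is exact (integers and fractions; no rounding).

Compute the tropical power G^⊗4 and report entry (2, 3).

G^⊗2:
  [72, 92, 72, 62]
  [72, 62, 80, 45]
  [80, 45, 39, 82]
  [71, 62, 71, 47]
G^⊗3:
  [80, 72, 72, 82]
  [72, 80, 72, 62]
  [72, 62, 80, 45]
  [71, 71, 71, 62]
G^⊗4:
  [72, 72, 80, 72]
  [80, 72, 72, 80]
  [72, 80, 72, 62]
  [71, 71, 71, 71]
Key observation: the optimum is the walk 2->1->0->1->3, with weight 92 min 80 min 62 min 82 = 62.
Optimal value attained by: walk 2->1->0->1->3.
Answer: (G^⊗4)[2][3] = 62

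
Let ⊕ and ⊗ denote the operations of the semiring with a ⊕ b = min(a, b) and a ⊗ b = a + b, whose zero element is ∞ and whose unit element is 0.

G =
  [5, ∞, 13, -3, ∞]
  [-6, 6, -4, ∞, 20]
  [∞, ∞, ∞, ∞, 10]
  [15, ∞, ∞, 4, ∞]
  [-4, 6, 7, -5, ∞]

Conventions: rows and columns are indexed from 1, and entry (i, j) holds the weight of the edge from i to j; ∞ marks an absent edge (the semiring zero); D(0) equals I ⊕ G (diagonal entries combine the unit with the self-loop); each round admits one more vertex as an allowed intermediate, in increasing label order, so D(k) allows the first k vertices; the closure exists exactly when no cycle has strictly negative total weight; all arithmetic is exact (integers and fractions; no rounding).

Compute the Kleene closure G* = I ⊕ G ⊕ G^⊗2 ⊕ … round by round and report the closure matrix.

D(0):
  [0, ∞, 13, -3, ∞]
  [-6, 0, -4, ∞, 20]
  [∞, ∞, 0, ∞, 10]
  [15, ∞, ∞, 0, ∞]
  [-4, 6, 7, -5, 0]
D(1):
  [0, ∞, 13, -3, ∞]
  [-6, 0, -4, -9, 20]
  [∞, ∞, 0, ∞, 10]
  [15, ∞, 28, 0, ∞]
  [-4, 6, 7, -7, 0]
D(2):
  [0, ∞, 13, -3, ∞]
  [-6, 0, -4, -9, 20]
  [∞, ∞, 0, ∞, 10]
  [15, ∞, 28, 0, ∞]
  [-4, 6, 2, -7, 0]
D(3):
  [0, ∞, 13, -3, 23]
  [-6, 0, -4, -9, 6]
  [∞, ∞, 0, ∞, 10]
  [15, ∞, 28, 0, 38]
  [-4, 6, 2, -7, 0]
D(4):
  [0, ∞, 13, -3, 23]
  [-6, 0, -4, -9, 6]
  [∞, ∞, 0, ∞, 10]
  [15, ∞, 28, 0, 38]
  [-4, 6, 2, -7, 0]
D(5):
  [0, 29, 13, -3, 23]
  [-6, 0, -4, -9, 6]
  [6, 16, 0, 3, 10]
  [15, 44, 28, 0, 38]
  [-4, 6, 2, -7, 0]
Answer: G* = [[0, 29, 13, -3, 23], [-6, 0, -4, -9, 6], [6, 16, 0, 3, 10], [15, 44, 28, 0, 38], [-4, 6, 2, -7, 0]]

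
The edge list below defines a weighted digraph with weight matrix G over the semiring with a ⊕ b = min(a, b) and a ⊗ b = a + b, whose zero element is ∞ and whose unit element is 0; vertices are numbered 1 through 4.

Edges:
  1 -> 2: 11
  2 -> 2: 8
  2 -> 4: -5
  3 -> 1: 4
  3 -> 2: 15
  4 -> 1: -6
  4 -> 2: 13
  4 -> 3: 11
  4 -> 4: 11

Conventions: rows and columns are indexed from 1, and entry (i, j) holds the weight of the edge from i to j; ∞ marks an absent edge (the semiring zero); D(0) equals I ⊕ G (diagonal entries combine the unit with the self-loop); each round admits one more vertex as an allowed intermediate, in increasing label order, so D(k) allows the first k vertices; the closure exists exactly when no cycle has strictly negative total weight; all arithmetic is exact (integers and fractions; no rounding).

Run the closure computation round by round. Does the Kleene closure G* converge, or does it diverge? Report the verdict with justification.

D(0):
  [0, 11, ∞, ∞]
  [∞, 0, ∞, -5]
  [4, 15, 0, ∞]
  [-6, 13, 11, 0]
D(1):
  [0, 11, ∞, ∞]
  [∞, 0, ∞, -5]
  [4, 15, 0, ∞]
  [-6, 5, 11, 0]
D(2):
  [0, 11, ∞, 6]
  [∞, 0, ∞, -5]
  [4, 15, 0, 10]
  [-6, 5, 11, 0]
D(3):
  [0, 11, ∞, 6]
  [∞, 0, ∞, -5]
  [4, 15, 0, 10]
  [-6, 5, 11, 0]
D(4):
  [0, 11, 17, 6]
  [-11, 0, 6, -5]
  [4, 15, 0, 10]
  [-6, 5, 11, 0]
Key observation: every diagonal entry stays at the unit through all rounds, so no improving cycle exists.
Answer: CONVERGES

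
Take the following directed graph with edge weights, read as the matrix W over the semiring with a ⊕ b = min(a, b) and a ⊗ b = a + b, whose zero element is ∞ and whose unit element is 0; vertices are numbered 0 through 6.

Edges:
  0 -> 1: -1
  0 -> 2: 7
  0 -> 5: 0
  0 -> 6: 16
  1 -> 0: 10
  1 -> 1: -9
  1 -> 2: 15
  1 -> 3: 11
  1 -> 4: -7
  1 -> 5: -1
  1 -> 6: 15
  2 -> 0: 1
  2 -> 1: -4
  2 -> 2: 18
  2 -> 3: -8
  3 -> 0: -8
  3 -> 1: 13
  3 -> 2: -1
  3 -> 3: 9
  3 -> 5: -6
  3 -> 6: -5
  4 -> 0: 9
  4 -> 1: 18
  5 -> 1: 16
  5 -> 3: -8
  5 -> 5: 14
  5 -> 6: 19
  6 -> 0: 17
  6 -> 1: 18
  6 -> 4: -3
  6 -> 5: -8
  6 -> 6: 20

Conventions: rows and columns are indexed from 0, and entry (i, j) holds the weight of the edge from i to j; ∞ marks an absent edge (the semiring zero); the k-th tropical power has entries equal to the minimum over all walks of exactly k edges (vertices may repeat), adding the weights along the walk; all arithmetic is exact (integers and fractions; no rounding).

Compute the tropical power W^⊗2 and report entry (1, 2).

W^⊗2:
  [8, -10, 14, -8, -8, -2, 14]
  [1, -18, 6, -9, -16, -10, 6]
  [-16, -13, -9, 1, -11, -14, -13]
  [0, -9, -1, -14, -8, -13, 4]
  [28, 8, 16, 29, 11, 9, 25]
  [-16, 5, -9, 1, 9, -14, -13]
  [6, 8, 24, -16, 11, 6, 11]
Key observation: the optimum is the walk 1->1->2, with weight (-9) + 15 = 6.
Optimal value attained by: walk 1->1->2.
Answer: (W^⊗2)[1][2] = 6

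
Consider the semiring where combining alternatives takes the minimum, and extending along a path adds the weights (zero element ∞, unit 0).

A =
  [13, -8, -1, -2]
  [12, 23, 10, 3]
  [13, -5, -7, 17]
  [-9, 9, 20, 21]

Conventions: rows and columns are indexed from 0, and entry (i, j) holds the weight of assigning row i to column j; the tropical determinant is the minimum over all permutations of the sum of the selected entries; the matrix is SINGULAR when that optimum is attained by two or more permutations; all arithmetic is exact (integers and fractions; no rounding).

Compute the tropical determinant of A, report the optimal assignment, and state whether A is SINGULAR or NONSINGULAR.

σ = (0, 1, 2, 3): 13 + 23 + (-7) + 21 = 50
σ = (0, 1, 3, 2): 13 + 23 + 17 + 20 = 73
σ = (0, 2, 1, 3): 13 + 10 + (-5) + 21 = 39
σ = (0, 2, 3, 1): 13 + 10 + 17 + 9 = 49
σ = (0, 3, 1, 2): 13 + 3 + (-5) + 20 = 31
σ = (0, 3, 2, 1): 13 + 3 + (-7) + 9 = 18
σ = (1, 0, 2, 3): (-8) + 12 + (-7) + 21 = 18
σ = (1, 0, 3, 2): (-8) + 12 + 17 + 20 = 41
σ = (1, 2, 0, 3): (-8) + 10 + 13 + 21 = 36
σ = (1, 2, 3, 0): (-8) + 10 + 17 + (-9) = 10
σ = (1, 3, 0, 2): (-8) + 3 + 13 + 20 = 28
σ = (1, 3, 2, 0): (-8) + 3 + (-7) + (-9) = -21
σ = (2, 0, 1, 3): (-1) + 12 + (-5) + 21 = 27
σ = (2, 0, 3, 1): (-1) + 12 + 17 + 9 = 37
σ = (2, 1, 0, 3): (-1) + 23 + 13 + 21 = 56
σ = (2, 1, 3, 0): (-1) + 23 + 17 + (-9) = 30
σ = (2, 3, 0, 1): (-1) + 3 + 13 + 9 = 24
σ = (2, 3, 1, 0): (-1) + 3 + (-5) + (-9) = -12
σ = (3, 0, 1, 2): (-2) + 12 + (-5) + 20 = 25
σ = (3, 0, 2, 1): (-2) + 12 + (-7) + 9 = 12
σ = (3, 1, 0, 2): (-2) + 23 + 13 + 20 = 54
σ = (3, 1, 2, 0): (-2) + 23 + (-7) + (-9) = 5
σ = (3, 2, 0, 1): (-2) + 10 + 13 + 9 = 30
σ = (3, 2, 1, 0): (-2) + 10 + (-5) + (-9) = -6
Optimal value attained by: σ = (1, 3, 2, 0).
Answer: det⊕(A) = -21; verdict: NONSINGULAR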